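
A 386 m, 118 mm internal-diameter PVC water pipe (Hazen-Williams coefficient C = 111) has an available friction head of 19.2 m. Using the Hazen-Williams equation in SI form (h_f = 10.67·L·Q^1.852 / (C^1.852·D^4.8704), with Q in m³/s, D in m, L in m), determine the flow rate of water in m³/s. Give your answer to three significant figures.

Rearranging: Q = [h_f·C^1.852·D^4.8704 / (10.67·L)]^(1/1.852)
Q = [19.2·111^1.852·0.118^4.8704 / (10.67·386)]^0.540 = 0.02217 m³/s

Q ≈ 0.0222 m³/s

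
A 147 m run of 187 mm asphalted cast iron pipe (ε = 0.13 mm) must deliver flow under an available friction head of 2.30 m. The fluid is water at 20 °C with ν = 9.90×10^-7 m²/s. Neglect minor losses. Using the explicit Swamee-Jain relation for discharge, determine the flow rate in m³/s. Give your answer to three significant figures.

Swamee-Jain (Type II): Q = -0.965·√(gD⁵h_f/L)·ln[ε/(3.7D) + √(3.17ν²L/(gD³h_f))]
√(gD⁵h_f/L) = √(9.81·0.187⁵·2.30/147) = 0.005924
ε/(3.7D) = 1.88×10^-4; √(3.17ν²L/(gD³h_f)) = 5.56×10^-5
Q = -0.965·0.005924·ln(2.435×10^-4) = 0.04757 m³/s
Check: V = 1.73 m/s, Re = 3.27×10^5, f = 0.01927, h_f = 2.32 m ≈ 2.30 m ✓

Q ≈ 0.0476 m³/s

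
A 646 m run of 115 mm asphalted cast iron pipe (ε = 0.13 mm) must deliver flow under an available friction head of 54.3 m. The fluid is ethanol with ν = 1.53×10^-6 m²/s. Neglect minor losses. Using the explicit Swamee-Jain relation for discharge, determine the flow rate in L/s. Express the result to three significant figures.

Swamee-Jain (Type II): Q = -0.965·√(gD⁵h_f/L)·ln[ε/(3.7D) + √(3.17ν²L/(gD³h_f))]
√(gD⁵h_f/L) = √(9.81·0.115⁵·54.3/646) = 0.004073
ε/(3.7D) = 3.06×10^-4; √(3.17ν²L/(gD³h_f)) = 7.69×10^-5
Q = -0.965·0.004073·ln(3.824×10^-4) = 0.03092 m³/s
Check: V = 2.98 m/s, Re = 2.24×10^5, f = 0.02156, h_f = 54.7 m ≈ 54.3 m ✓

Q ≈ 30.9 L/s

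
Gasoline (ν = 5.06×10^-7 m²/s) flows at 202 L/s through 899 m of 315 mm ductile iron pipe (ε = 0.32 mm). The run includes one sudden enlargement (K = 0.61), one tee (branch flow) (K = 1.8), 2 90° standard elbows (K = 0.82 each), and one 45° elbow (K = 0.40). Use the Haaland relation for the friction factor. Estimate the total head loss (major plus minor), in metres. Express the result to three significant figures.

H_L ≈ 21.0 m

V = 4Q/(πD²) = 2.592 m/s; V²/2g = 0.3424 m
Re = 1.61×10^6, ε/D = 0.00102 → f = 0.01991 (Haaland)
Major: h_f = f(L/D)·V²/2g = 0.01991·2854·0.3424 = 19.46 m
Minor: ΣK = 4.45; h_m = ΣK·V²/2g = 1.524 m
Total H_L = 19.46 + 1.524 = 20.99 m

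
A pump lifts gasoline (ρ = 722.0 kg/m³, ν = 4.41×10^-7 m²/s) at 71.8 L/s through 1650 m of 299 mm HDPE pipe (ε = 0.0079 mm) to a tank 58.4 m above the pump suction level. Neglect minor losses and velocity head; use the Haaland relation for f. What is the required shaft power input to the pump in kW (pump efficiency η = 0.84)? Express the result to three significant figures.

P_shaft ≈ 37.6 kW

V = 4Q/(πD²) = 1.023 m/s; Re = 6.93×10^5; ε/D = 2.64×10^-5; f = 0.01273
h_f = f(L/D)V²/2g = 3.743 m
Total head H = z + h_f = 58.4 + 3.743 = 62.14 m
P_hyd = ρgQH = 722.0·9.81·0.0718·62.14 = 31.60 kW
P_shaft = P_hyd/η = 31.60/0.84 = 37.62 kW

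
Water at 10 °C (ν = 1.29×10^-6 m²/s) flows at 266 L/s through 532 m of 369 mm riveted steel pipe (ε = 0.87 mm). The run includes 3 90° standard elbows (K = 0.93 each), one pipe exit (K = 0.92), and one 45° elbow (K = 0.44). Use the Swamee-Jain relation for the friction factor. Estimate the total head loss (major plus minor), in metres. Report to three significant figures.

V = 4Q/(πD²) = 2.487 m/s; V²/2g = 0.3153 m
Re = 7.12×10^5, ε/D = 0.00236 → f = 0.02480 (Swamee-Jain)
Major: h_f = f(L/D)·V²/2g = 0.02480·1442·0.3153 = 11.27 m
Minor: ΣK = 4.15; h_m = ΣK·V²/2g = 1.309 m
Total H_L = 11.27 + 1.309 = 12.58 m

H_L ≈ 12.6 m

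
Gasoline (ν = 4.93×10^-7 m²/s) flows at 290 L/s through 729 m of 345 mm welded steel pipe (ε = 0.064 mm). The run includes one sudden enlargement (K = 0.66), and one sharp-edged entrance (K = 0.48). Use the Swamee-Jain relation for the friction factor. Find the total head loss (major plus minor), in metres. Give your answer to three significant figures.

V = 4Q/(πD²) = 3.102 m/s; V²/2g = 0.4905 m
Re = 2.17×10^6, ε/D = 1.86×10^-4 → f = 0.01410 (Swamee-Jain)
Major: h_f = f(L/D)·V²/2g = 0.01410·2113·0.4905 = 14.61 m
Minor: ΣK = 1.14; h_m = ΣK·V²/2g = 0.5592 m
Total H_L = 14.61 + 0.5592 = 15.17 m

H_L ≈ 15.2 m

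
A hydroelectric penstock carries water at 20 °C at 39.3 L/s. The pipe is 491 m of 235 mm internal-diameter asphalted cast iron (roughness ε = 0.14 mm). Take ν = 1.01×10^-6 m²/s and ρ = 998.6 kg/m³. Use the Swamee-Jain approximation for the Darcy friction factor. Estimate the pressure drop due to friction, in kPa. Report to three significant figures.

V = 4Q/(πD²) = 4·0.0393/(π·0.235²) = 0.9061 m/s
Re = VD/ν = 0.9061·0.235/1.01×10^-6 = 2.11×10^5 → turbulent
ε/D = 0.14/235 = 5.96×10^-4
Swamee-Jain: f = 0.01934
h_f = f(L/D)V²/(2g) = 0.01934·(491/0.235)·0.9061²/(2·9.81) = 1.691 m
Δp = ρg·h_f = 998.6·9.81·1.691 = 16.56 kPa

Δp ≈ 16.6 kPa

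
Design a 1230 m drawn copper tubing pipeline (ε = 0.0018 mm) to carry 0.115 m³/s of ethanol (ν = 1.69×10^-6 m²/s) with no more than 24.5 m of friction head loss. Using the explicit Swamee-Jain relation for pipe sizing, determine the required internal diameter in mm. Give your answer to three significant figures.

D ≈ 242 mm

Swamee-Jain (Type III): D = 0.66·[ε^1.25·(LQ²/(gh_f))^4.75 + ν·Q^9.4·(L/(gh_f))^5.2]^0.04
LQ²/(gh_f) = 0.06768; L/(gh_f) = 5.118
Term 1 = ε^1.25·(…)^4.75 = 1.84×10^-13; Term 2 = ν·Q^9.4·(…)^5.2 = 1.22×10^-11
D = 0.66·(1.84×10^-13 + 1.22×10^-11)^0.04 = 0.2417 m = 242 mm
Check: V = 2.51 m/s, Re = 3.59×10^5, f = 0.01400, h_f = 22.8 m ≈ 24.5 m ✓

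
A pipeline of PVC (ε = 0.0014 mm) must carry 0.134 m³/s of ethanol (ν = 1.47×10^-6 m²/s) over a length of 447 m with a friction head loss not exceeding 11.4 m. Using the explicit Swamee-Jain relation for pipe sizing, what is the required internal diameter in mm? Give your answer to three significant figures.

Swamee-Jain (Type III): D = 0.66·[ε^1.25·(LQ²/(gh_f))^4.75 + ν·Q^9.4·(L/(gh_f))^5.2]^0.04
LQ²/(gh_f) = 0.07177; L/(gh_f) = 3.997
Term 1 = ε^1.25·(…)^4.75 = 1.77×10^-13; Term 2 = ν·Q^9.4·(…)^5.2 = 1.23×10^-11
D = 0.66·(1.77×10^-13 + 1.23×10^-11)^0.04 = 0.2418 m = 242 mm
Check: V = 2.92 m/s, Re = 4.80×10^5, f = 0.01328, h_f = 10.7 m ≈ 11.4 m ✓

D ≈ 242 mm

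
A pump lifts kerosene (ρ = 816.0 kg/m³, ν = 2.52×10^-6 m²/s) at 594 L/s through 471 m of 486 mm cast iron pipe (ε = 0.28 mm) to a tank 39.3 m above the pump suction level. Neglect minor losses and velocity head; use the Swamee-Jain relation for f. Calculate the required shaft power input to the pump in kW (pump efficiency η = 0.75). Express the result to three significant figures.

V = 4Q/(πD²) = 3.202 m/s; Re = 6.18×10^5; ε/D = 5.76×10^-4; f = 0.01808
h_f = f(L/D)V²/2g = 9.154 m
Total head H = z + h_f = 39.3 + 9.154 = 48.45 m
P_hyd = ρgQH = 816.0·9.81·0.594·48.45 = 230.4 kW
P_shaft = P_hyd/η = 230.4/0.75 = 307.2 kW

P_shaft ≈ 307 kW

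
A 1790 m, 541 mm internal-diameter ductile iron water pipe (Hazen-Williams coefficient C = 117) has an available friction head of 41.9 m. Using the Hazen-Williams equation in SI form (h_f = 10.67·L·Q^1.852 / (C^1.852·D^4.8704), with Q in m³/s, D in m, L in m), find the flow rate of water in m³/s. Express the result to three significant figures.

Rearranging: Q = [h_f·C^1.852·D^4.8704 / (10.67·L)]^(1/1.852)
Q = [41.9·117^1.852·0.541^4.8704 / (10.67·1790)]^0.540 = 0.8529 m³/s

Q ≈ 0.853 m³/s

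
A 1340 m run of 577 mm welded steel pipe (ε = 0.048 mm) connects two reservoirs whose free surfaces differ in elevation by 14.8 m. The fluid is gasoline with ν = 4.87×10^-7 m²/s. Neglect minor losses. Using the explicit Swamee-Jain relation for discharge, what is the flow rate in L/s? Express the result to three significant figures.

Swamee-Jain (Type II): Q = -0.965·√(gD⁵h_f/L)·ln[ε/(3.7D) + √(3.17ν²L/(gD³h_f))]
√(gD⁵h_f/L) = √(9.81·0.577⁵·14.8/1340) = 0.08324
ε/(3.7D) = 2.25×10^-5; √(3.17ν²L/(gD³h_f)) = 6.01×10^-6
Q = -0.965·0.08324·ln(2.849×10^-5) = 0.8407 m³/s
Check: V = 3.22 m/s, Re = 3.81×10^6, f = 0.01217, h_f = 14.9 m ≈ 14.8 m ✓

Q ≈ 841 L/s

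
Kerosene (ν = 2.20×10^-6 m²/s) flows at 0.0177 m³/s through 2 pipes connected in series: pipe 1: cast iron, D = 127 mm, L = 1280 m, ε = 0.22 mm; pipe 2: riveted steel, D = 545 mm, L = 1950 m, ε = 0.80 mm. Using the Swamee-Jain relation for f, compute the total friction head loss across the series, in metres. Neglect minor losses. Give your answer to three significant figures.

Pipe 1: V = 1.397 m/s, Re = 8.07×10^4, ε/D = 0.00173, f = 0.02500, h_1 = f(L/D)V²/2g = 25.07 m
Pipe 2: V = 0.07587 m/s, Re = 1.88×10^4, ε/D = 0.00147, f = 0.02940, h_2 = f(L/D)V²/2g = 0.03087 m
Series → Q common, losses add: H = Σh = 25.11 m

H ≈ 25.1 m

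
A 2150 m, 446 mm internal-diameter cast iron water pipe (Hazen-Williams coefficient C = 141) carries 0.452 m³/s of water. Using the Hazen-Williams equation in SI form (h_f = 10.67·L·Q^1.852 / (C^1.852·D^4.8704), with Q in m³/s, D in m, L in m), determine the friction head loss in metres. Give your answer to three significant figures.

h_f ≈ 28.1 m

h_f = 10.67·2150·0.452^1.852 / (141^1.852·0.446^4.8704) = 28.15 m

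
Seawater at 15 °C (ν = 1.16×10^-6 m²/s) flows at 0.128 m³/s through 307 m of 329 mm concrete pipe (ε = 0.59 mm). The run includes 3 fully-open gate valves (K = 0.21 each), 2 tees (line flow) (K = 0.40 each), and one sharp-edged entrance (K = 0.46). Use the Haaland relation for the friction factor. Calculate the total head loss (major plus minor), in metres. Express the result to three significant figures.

H_L ≈ 2.72 m

V = 4Q/(πD²) = 1.506 m/s; V²/2g = 0.1155 m
Re = 4.27×10^5, ε/D = 0.00179 → f = 0.02321 (Haaland)
Major: h_f = f(L/D)·V²/2g = 0.02321·933.1·0.1155 = 2.502 m
Minor: ΣK = 1.89; h_m = ΣK·V²/2g = 0.2184 m
Total H_L = 2.502 + 0.2184 = 2.721 m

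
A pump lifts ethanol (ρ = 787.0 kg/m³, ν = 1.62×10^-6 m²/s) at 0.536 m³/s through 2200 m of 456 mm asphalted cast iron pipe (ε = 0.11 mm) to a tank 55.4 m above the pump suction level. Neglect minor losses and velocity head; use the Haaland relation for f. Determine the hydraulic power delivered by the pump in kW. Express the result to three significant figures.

P_hyd ≈ 395 kW

V = 4Q/(πD²) = 3.282 m/s; Re = 9.24×10^5; ε/D = 2.41×10^-4; f = 0.01509
h_f = f(L/D)V²/2g = 39.98 m
Total head H = z + h_f = 55.4 + 39.98 = 95.38 m
P_hyd = ρgQH = 787.0·9.81·0.536·95.38 = 394.7 kW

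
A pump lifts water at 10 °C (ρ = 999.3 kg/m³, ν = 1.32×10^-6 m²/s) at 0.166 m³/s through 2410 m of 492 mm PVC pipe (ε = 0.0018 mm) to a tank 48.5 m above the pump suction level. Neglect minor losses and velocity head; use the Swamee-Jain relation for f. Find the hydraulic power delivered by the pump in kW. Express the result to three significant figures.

V = 4Q/(πD²) = 0.8731 m/s; Re = 3.25×10^5; ε/D = 3.66×10^-6; f = 0.01420
h_f = f(L/D)V²/2g = 2.703 m
Total head H = z + h_f = 48.5 + 2.703 = 51.20 m
P_hyd = ρgQH = 999.3·9.81·0.166·51.20 = 83.32 kW

P_hyd ≈ 83.3 kW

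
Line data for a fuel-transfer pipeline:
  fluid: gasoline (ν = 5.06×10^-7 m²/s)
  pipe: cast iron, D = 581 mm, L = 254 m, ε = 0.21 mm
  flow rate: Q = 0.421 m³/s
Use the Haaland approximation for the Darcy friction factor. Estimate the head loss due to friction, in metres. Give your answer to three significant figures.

h_f ≈ 0.893 m

V = 4Q/(πD²) = 4·0.421/(π·0.581²) = 1.588 m/s
Re = VD/ν = 1.588·0.581/5.06×10^-7 = 1.82×10^6 → turbulent
ε/D = 0.21/581 = 3.61×10^-4
Haaland: f = 0.01589
h_f = f(L/D)V²/(2g) = 0.01589·(254/0.581)·1.588²/(2·9.81) = 0.8929 m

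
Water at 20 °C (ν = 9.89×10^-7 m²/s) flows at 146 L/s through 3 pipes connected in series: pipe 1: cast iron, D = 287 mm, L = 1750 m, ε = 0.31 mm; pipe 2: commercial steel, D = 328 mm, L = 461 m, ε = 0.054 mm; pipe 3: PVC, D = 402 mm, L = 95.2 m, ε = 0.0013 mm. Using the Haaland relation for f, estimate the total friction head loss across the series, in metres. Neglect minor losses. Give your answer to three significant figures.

H ≈ 35.7 m

Pipe 1: V = 2.257 m/s, Re = 6.55×10^5, ε/D = 0.00108, f = 0.02043, h_1 = f(L/D)V²/2g = 32.34 m
Pipe 2: V = 1.728 m/s, Re = 5.73×10^5, ε/D = 1.65×10^-4, f = 0.01477, h_2 = f(L/D)V²/2g = 3.159 m
Pipe 3: V = 1.150 m/s, Re = 4.68×10^5, ε/D = 3.23×10^-6, f = 0.01325, h_3 = f(L/D)V²/2g = 0.2117 m
Series → Q common, losses add: H = Σh = 35.71 m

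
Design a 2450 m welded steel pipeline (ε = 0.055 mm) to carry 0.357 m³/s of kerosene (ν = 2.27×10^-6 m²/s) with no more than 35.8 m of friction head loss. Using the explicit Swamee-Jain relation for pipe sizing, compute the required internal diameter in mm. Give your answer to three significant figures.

D ≈ 408 mm

Swamee-Jain (Type III): D = 0.66·[ε^1.25·(LQ²/(gh_f))^4.75 + ν·Q^9.4·(L/(gh_f))^5.2]^0.04
LQ²/(gh_f) = 0.8891; L/(gh_f) = 6.976
Term 1 = ε^1.25·(…)^4.75 = 2.71×10^-6; Term 2 = ν·Q^9.4·(…)^5.2 = 3.45×10^-6
D = 0.66·(2.71×10^-6 + 3.45×10^-6)^0.04 = 0.4084 m = 408 mm
Check: V = 2.72 m/s, Re = 4.90×10^5, f = 0.01489, h_f = 33.8 m ≈ 35.8 m ✓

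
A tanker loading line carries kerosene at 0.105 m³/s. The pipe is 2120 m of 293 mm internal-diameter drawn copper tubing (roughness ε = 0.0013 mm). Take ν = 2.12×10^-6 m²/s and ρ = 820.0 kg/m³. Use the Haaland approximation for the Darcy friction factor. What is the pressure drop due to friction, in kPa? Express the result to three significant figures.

V = 4Q/(πD²) = 4·0.105/(π·0.293²) = 1.557 m/s
Re = VD/ν = 1.557·0.293/2.12×10^-6 = 2.15×10^5 → turbulent
ε/D = 0.0013/293 = 4.44×10^-6
Haaland: f = 0.01531
h_f = f(L/D)V²/(2g) = 0.01531·(2120/0.293)·1.557²/(2·9.81) = 13.69 m
Δp = ρg·h_f = 820.0·9.81·13.69 = 110.1 kPa

Δp ≈ 110 kPa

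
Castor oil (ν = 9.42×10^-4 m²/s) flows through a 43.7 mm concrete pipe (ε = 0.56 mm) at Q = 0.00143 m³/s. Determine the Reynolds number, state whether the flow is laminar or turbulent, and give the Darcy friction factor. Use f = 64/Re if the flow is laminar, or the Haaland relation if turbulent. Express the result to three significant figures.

V = 4Q/(πD²) = 0.9534 m/s
Re = VD/ν = 0.9534·0.0437/9.42×10^-4 = 44.2
Re < 2300 → laminar → f = 64/Re = 1.447

Re ≈ 44.2; laminar; f = 64/Re ≈ 1.45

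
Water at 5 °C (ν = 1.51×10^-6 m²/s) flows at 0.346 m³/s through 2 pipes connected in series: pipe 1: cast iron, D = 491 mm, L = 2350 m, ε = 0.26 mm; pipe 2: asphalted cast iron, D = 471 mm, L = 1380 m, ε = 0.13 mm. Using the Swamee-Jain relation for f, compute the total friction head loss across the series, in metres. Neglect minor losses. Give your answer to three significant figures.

Pipe 1: V = 1.827 m/s, Re = 5.94×10^5, ε/D = 5.30×10^-4, f = 0.01782, h_1 = f(L/D)V²/2g = 14.52 m
Pipe 2: V = 1.986 m/s, Re = 6.19×10^5, ε/D = 2.76×10^-4, f = 0.01595, h_2 = f(L/D)V²/2g = 9.391 m
Series → Q common, losses add: H = Σh = 23.91 m

H ≈ 23.9 m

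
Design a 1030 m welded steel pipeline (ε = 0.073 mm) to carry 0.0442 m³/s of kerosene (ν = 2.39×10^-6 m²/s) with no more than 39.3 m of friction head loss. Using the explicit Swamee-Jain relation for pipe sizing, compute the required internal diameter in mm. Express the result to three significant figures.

Swamee-Jain (Type III): D = 0.66·[ε^1.25·(LQ²/(gh_f))^4.75 + ν·Q^9.4·(L/(gh_f))^5.2]^0.04
LQ²/(gh_f) = 0.005219; L/(gh_f) = 2.672
Term 1 = ε^1.25·(…)^4.75 = 9.72×10^-17; Term 2 = ν·Q^9.4·(…)^5.2 = 7.32×10^-17
D = 0.66·(9.72×10^-17 + 7.32×10^-17)^0.04 = 0.1545 m = 154 mm
Check: V = 2.36 m/s, Re = 1.52×10^5, f = 0.01930, h_f = 36.5 m ≈ 39.3 m ✓

D ≈ 154 mm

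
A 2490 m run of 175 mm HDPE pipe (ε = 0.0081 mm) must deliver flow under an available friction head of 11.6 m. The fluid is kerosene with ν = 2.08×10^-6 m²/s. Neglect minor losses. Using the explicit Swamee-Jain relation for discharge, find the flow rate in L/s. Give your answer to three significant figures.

Swamee-Jain (Type II): Q = -0.965·√(gD⁵h_f/L)·ln[ε/(3.7D) + √(3.17ν²L/(gD³h_f))]
√(gD⁵h_f/L) = √(9.81·0.175⁵·11.6/2490) = 0.002739
ε/(3.7D) = 1.25×10^-5; √(3.17ν²L/(gD³h_f)) = 2.37×10^-4
Q = -0.965·0.002739·ln(2.491×10^-4) = 0.02193 m³/s
Check: V = 0.912 m/s, Re = 7.67×10^4, f = 0.01914, h_f = 11.5 m ≈ 11.6 m ✓

Q ≈ 21.9 L/s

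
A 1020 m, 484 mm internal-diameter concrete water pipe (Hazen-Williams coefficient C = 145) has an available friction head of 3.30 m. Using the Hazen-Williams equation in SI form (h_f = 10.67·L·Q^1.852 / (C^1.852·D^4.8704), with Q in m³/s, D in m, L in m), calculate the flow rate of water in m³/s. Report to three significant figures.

Q ≈ 0.271 m³/s

Rearranging: Q = [h_f·C^1.852·D^4.8704 / (10.67·L)]^(1/1.852)
Q = [3.30·145^1.852·0.484^4.8704 / (10.67·1020)]^0.540 = 0.2709 m³/s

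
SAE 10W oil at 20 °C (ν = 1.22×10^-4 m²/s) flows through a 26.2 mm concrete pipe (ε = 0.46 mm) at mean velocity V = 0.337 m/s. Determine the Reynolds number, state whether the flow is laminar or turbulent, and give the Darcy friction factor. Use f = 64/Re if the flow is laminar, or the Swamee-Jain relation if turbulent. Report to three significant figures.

Re ≈ 72.4; laminar; f = 64/Re ≈ 0.884

Re = VD/ν = 0.3370·0.0262/1.22×10^-4 = 72.4
Re < 2300 → laminar → f = 64/Re = 0.8843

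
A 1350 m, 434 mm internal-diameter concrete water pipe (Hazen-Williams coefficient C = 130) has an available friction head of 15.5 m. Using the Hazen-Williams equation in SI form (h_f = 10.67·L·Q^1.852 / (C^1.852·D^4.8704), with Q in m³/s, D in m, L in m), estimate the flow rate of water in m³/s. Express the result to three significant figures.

Rearranging: Q = [h_f·C^1.852·D^4.8704 / (10.67·L)]^(1/1.852)
Q = [15.5·130^1.852·0.434^4.8704 / (10.67·1350)]^0.540 = 0.3614 m³/s

Q ≈ 0.361 m³/s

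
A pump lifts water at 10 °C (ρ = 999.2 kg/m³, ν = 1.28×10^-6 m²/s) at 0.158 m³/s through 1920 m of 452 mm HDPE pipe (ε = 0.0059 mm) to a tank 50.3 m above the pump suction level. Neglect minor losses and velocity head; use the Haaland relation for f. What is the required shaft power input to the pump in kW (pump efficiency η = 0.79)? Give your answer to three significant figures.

V = 4Q/(πD²) = 0.9847 m/s; Re = 3.48×10^5; ε/D = 1.31×10^-5; f = 0.01407
h_f = f(L/D)V²/2g = 2.954 m
Total head H = z + h_f = 50.3 + 2.954 = 53.25 m
P_hyd = ρgQH = 999.2·9.81·0.158·53.25 = 82.48 kW
P_shaft = P_hyd/η = 82.48/0.79 = 104.4 kW

P_shaft ≈ 104 kW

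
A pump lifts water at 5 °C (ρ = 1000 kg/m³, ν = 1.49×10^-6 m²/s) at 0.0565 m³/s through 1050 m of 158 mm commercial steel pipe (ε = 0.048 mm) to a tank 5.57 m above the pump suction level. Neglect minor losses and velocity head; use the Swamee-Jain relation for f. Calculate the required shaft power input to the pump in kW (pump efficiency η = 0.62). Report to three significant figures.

V = 4Q/(πD²) = 2.882 m/s; Re = 3.06×10^5; ε/D = 3.04×10^-4; f = 0.01706
h_f = f(L/D)V²/2g = 47.98 m
Total head H = z + h_f = 5.57 + 47.98 = 53.55 m
P_hyd = ρgQH = 1000·9.81·0.0565·53.55 = 29.68 kW
P_shaft = P_hyd/η = 29.68/0.62 = 47.87 kW

P_shaft ≈ 47.9 kW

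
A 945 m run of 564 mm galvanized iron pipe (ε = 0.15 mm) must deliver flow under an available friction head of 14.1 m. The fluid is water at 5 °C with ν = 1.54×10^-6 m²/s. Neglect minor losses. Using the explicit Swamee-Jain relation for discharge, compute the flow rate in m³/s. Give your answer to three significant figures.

Q ≈ 0.823 m³/s

Swamee-Jain (Type II): Q = -0.965·√(gD⁵h_f/L)·ln[ε/(3.7D) + √(3.17ν²L/(gD³h_f))]
√(gD⁵h_f/L) = √(9.81·0.564⁵·14.1/945) = 0.09140
ε/(3.7D) = 7.19×10^-5; √(3.17ν²L/(gD³h_f)) = 1.69×10^-5
Q = -0.965·0.09140·ln(8.880×10^-5) = 0.8228 m³/s
Check: V = 3.29 m/s, Re = 1.21×10^6, f = 0.01532, h_f = 14.2 m ≈ 14.1 m ✓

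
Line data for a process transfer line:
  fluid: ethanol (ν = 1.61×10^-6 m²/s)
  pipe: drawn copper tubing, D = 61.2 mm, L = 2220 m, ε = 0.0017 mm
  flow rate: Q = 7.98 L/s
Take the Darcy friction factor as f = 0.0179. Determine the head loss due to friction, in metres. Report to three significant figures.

V = 4Q/(πD²) = 4·0.00798/(π·0.0612²) = 2.713 m/s
h_f = f(L/D)V²/(2g) = 0.01790·(2220/0.0612)·2.713²/(2·9.81) = 243.5 m

h_f ≈ 244 m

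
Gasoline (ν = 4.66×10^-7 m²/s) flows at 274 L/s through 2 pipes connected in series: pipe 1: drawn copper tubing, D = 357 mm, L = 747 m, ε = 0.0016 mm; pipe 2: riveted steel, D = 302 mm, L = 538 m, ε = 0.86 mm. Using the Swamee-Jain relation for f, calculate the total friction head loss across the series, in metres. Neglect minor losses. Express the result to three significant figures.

H ≈ 42.7 m

Pipe 1: V = 2.737 m/s, Re = 2.10×10^6, ε/D = 4.48×10^-6, f = 0.01046, h_1 = f(L/D)V²/2g = 8.362 m
Pipe 2: V = 3.825 m/s, Re = 2.48×10^6, ε/D = 0.00285, f = 0.02588, h_2 = f(L/D)V²/2g = 34.38 m
Series → Q common, losses add: H = Σh = 42.74 m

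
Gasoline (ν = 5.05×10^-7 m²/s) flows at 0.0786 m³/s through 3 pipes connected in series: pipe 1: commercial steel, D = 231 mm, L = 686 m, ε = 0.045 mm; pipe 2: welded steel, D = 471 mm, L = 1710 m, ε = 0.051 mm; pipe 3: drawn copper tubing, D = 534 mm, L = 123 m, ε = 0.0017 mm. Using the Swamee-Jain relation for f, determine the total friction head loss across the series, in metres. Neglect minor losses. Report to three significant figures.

H ≈ 8.49 m

Pipe 1: V = 1.875 m/s, Re = 8.58×10^5, ε/D = 1.95×10^-4, f = 0.01485, h_1 = f(L/D)V²/2g = 7.906 m
Pipe 2: V = 0.4511 m/s, Re = 4.21×10^5, ε/D = 1.08×10^-4, f = 0.01486, h_2 = f(L/D)V²/2g = 0.5595 m
Pipe 3: V = 0.3510 m/s, Re = 3.71×10^5, ε/D = 3.18×10^-6, f = 0.01386, h_3 = f(L/D)V²/2g = 0.02004 m
Series → Q common, losses add: H = Σh = 8.486 m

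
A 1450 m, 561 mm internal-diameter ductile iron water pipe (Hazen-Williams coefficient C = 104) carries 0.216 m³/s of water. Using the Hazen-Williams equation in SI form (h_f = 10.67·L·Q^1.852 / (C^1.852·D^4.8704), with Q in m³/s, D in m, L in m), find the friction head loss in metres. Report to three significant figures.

h_f ≈ 2.78 m

h_f = 10.67·1450·0.216^1.852 / (104^1.852·0.561^4.8704) = 2.780 m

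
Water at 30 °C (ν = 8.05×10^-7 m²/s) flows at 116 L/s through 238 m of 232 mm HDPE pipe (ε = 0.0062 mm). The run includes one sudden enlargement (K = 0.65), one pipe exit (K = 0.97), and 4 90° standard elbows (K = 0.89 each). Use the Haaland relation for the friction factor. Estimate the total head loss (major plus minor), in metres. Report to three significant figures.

V = 4Q/(πD²) = 2.744 m/s; V²/2g = 0.3838 m
Re = 7.91×10^5, ε/D = 2.67×10^-5 → f = 0.01249 (Haaland)
Major: h_f = f(L/D)·V²/2g = 0.01249·1026·0.3838 = 4.917 m
Minor: ΣK = 5.18; h_m = ΣK·V²/2g = 1.988 m
Total H_L = 4.917 + 1.988 = 6.905 m

H_L ≈ 6.91 m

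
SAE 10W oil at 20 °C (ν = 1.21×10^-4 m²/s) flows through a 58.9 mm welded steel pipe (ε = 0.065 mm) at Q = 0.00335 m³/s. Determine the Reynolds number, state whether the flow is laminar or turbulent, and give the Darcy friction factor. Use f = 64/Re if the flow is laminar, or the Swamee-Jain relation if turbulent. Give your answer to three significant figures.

Re ≈ 598; laminar; f = 64/Re ≈ 0.107

V = 4Q/(πD²) = 1.229 m/s
Re = VD/ν = 1.229·0.0589/1.21×10^-4 = 598
Re < 2300 → laminar → f = 64/Re = 0.1069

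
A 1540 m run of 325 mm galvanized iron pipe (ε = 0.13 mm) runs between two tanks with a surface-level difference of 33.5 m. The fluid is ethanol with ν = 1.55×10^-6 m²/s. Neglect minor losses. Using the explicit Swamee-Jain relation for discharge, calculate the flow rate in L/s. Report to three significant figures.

Swamee-Jain (Type II): Q = -0.965·√(gD⁵h_f/L)·ln[ε/(3.7D) + √(3.17ν²L/(gD³h_f))]
√(gD⁵h_f/L) = √(9.81·0.325⁵·33.5/1540) = 0.02782
ε/(3.7D) = 1.08×10^-4; √(3.17ν²L/(gD³h_f)) = 3.22×10^-5
Q = -0.965·0.02782·ln(1.404×10^-4) = 0.2381 m³/s
Check: V = 2.87 m/s, Re = 6.02×10^5, f = 0.01694, h_f = 33.7 m ≈ 33.5 m ✓

Q ≈ 238 L/s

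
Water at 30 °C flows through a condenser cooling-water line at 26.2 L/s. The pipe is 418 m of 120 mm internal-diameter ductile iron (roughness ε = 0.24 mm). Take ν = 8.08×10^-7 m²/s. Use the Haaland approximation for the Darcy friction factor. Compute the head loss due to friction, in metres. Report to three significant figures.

h_f ≈ 22.8 m

V = 4Q/(πD²) = 4·0.0262/(π·0.120²) = 2.317 m/s
Re = VD/ν = 2.317·0.120/8.08×10^-7 = 3.44×10^5 → turbulent
ε/D = 0.24/120 = 0.00200
Haaland: f = 0.02393
h_f = f(L/D)V²/(2g) = 0.02393·(418/0.120)·2.317²/(2·9.81) = 22.80 m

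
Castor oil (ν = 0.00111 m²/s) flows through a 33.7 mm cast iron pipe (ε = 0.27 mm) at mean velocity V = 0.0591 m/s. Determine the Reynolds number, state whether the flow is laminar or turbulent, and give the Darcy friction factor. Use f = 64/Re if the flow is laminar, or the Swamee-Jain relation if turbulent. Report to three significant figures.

Re = VD/ν = 0.05910·0.0337/0.00111 = 1.79
Re < 2300 → laminar → f = 64/Re = 35.67

Re ≈ 1.79; laminar; f = 64/Re ≈ 35.7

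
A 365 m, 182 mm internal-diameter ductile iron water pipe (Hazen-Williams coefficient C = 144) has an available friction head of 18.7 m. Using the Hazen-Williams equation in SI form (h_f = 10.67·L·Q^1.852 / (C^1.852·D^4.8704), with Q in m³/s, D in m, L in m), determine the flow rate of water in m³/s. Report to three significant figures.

Q ≈ 0.0913 m³/s

Rearranging: Q = [h_f·C^1.852·D^4.8704 / (10.67·L)]^(1/1.852)
Q = [18.7·144^1.852·0.182^4.8704 / (10.67·365)]^0.540 = 0.09131 m³/s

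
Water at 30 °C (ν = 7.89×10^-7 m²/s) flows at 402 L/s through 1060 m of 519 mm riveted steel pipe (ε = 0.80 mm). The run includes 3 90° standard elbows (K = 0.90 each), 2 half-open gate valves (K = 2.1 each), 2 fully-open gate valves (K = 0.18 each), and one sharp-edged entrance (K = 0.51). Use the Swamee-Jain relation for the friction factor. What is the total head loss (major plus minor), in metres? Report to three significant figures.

V = 4Q/(πD²) = 1.900 m/s; V²/2g = 0.1840 m
Re = 1.25×10^6, ε/D = 0.00154 → f = 0.02213 (Swamee-Jain)
Major: h_f = f(L/D)·V²/2g = 0.02213·2042·0.1840 = 8.317 m
Minor: ΣK = 7.77; h_m = ΣK·V²/2g = 1.430 m
Total H_L = 8.317 + 1.430 = 9.747 m

H_L ≈ 9.75 m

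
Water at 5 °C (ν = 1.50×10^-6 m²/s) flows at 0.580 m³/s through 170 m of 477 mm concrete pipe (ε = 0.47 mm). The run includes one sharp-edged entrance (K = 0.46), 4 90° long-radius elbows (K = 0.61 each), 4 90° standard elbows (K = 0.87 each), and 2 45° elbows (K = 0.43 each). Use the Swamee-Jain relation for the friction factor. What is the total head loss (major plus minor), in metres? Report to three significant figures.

H_L ≈ 7.71 m

V = 4Q/(πD²) = 3.246 m/s; V²/2g = 0.5369 m
Re = 1.03×10^6, ε/D = 9.85×10^-4 → f = 0.01995 (Swamee-Jain)
Major: h_f = f(L/D)·V²/2g = 0.01995·356.4·0.5369 = 3.818 m
Minor: ΣK = 7.24; h_m = ΣK·V²/2g = 3.887 m
Total H_L = 3.818 + 3.887 = 7.705 m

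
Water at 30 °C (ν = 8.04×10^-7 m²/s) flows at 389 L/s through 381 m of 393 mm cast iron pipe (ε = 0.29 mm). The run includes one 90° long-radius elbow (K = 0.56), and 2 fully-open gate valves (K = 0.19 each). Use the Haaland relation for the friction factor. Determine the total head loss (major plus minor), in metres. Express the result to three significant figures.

V = 4Q/(πD²) = 3.207 m/s; V²/2g = 0.5241 m
Re = 1.57×10^6, ε/D = 7.38×10^-4 → f = 0.01851 (Haaland)
Major: h_f = f(L/D)·V²/2g = 0.01851·969.5·0.5241 = 9.406 m
Minor: ΣK = 0.940; h_m = ΣK·V²/2g = 0.4927 m
Total H_L = 9.406 + 0.4927 = 9.898 m

H_L ≈ 9.90 m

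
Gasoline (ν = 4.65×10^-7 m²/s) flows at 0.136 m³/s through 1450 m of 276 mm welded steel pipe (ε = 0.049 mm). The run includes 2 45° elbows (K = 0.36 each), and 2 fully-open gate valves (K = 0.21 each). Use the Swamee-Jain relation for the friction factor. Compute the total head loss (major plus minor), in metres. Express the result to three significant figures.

V = 4Q/(πD²) = 2.273 m/s; V²/2g = 0.2634 m
Re = 1.35×10^6, ε/D = 1.78×10^-4 → f = 0.01428 (Swamee-Jain)
Major: h_f = f(L/D)·V²/2g = 0.01428·5254·0.2634 = 19.76 m
Minor: ΣK = 1.14; h_m = ΣK·V²/2g = 0.3002 m
Total H_L = 19.76 + 0.3002 = 20.06 m

H_L ≈ 20.1 m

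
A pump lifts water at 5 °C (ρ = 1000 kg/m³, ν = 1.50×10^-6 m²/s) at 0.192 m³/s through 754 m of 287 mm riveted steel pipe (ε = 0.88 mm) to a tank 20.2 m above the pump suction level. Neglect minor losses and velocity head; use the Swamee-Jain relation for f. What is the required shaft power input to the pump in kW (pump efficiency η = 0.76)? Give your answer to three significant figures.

P_shaft ≈ 128 kW

V = 4Q/(πD²) = 2.968 m/s; Re = 5.68×10^5; ε/D = 0.00307; f = 0.02666
h_f = f(L/D)V²/2g = 31.45 m
Total head H = z + h_f = 20.2 + 31.45 = 51.65 m
P_hyd = ρgQH = 1000·9.81·0.192·51.65 = 97.28 kW
P_shaft = P_hyd/η = 97.28/0.76 = 128.0 kW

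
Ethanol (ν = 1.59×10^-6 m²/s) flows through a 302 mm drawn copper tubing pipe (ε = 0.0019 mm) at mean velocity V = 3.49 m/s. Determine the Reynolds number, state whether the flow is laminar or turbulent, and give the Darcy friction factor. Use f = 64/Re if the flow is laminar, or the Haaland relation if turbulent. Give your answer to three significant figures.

Re = VD/ν = 3.490·0.302/1.59×10^-6 = 6.63×10^5
Re > 4000 → turbulent; ε/D = 6.29×10^-6
Haaland: f = 0.01251

Re ≈ 6.63×10^5; turbulent; f ≈ 0.0125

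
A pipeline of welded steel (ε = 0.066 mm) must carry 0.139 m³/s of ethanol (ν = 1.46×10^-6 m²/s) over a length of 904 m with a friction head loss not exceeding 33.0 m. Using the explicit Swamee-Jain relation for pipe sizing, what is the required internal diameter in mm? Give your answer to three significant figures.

Swamee-Jain (Type III): D = 0.66·[ε^1.25·(LQ²/(gh_f))^4.75 + ν·Q^9.4·(L/(gh_f))^5.2]^0.04
LQ²/(gh_f) = 0.05395; L/(gh_f) = 2.792
Term 1 = ε^1.25·(…)^4.75 = 5.64×10^-12; Term 2 = ν·Q^9.4·(…)^5.2 = 2.68×10^-12
D = 0.66·(5.64×10^-12 + 2.68×10^-12)^0.04 = 0.2379 m = 238 mm
Check: V = 3.13 m/s, Re = 5.10×10^5, f = 0.01617, h_f = 30.6 m ≈ 33.0 m ✓

D ≈ 238 mm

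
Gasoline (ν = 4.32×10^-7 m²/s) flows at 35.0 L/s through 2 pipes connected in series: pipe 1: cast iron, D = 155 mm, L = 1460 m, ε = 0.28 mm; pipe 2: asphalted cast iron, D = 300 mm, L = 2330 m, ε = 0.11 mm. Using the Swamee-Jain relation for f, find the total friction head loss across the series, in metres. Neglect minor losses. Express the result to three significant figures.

H ≈ 40.0 m

Pipe 1: V = 1.855 m/s, Re = 6.66×10^5, ε/D = 0.00181, f = 0.02320, h_1 = f(L/D)V²/2g = 38.31 m
Pipe 2: V = 0.4951 m/s, Re = 3.44×10^5, ε/D = 3.67×10^-4, f = 0.01732, h_2 = f(L/D)V²/2g = 1.681 m
Series → Q common, losses add: H = Σh = 39.99 m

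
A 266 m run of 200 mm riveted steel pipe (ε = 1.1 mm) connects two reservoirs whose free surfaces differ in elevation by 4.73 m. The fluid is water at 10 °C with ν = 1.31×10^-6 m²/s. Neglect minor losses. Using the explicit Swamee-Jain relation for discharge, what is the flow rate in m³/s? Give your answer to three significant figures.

Swamee-Jain (Type II): Q = -0.965·√(gD⁵h_f/L)·ln[ε/(3.7D) + √(3.17ν²L/(gD³h_f))]
√(gD⁵h_f/L) = √(9.81·0.200⁵·4.73/266) = 0.007471
ε/(3.7D) = 0.00149; √(3.17ν²L/(gD³h_f)) = 6.24×10^-5
Q = -0.965·0.007471·ln(0.001549) = 0.04665 m³/s
Check: V = 1.48 m/s, Re = 2.27×10^5, f = 0.03182, h_f = 4.76 m ≈ 4.73 m ✓

Q ≈ 0.0466 m³/s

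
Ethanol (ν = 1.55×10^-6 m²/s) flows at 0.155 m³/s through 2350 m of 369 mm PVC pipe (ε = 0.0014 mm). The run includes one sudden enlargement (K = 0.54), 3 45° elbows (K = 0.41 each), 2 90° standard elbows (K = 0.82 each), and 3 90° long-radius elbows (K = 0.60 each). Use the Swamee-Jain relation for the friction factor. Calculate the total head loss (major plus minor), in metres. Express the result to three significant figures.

V = 4Q/(πD²) = 1.449 m/s; V²/2g = 0.1071 m
Re = 3.45×10^5, ε/D = 3.79×10^-6 → f = 0.01405 (Swamee-Jain)
Major: h_f = f(L/D)·V²/2g = 0.01405·6369·0.1071 = 9.583 m
Minor: ΣK = 5.21; h_m = ΣK·V²/2g = 0.5578 m
Total H_L = 9.583 + 0.5578 = 10.14 m

H_L ≈ 10.1 m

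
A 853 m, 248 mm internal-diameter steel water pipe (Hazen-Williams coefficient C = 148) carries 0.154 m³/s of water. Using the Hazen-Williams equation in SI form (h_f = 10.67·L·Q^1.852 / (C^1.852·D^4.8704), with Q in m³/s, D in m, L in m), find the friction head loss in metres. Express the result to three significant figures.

h_f ≈ 24.2 m

h_f = 10.67·853·0.154^1.852 / (148^1.852·0.248^4.8704) = 24.23 m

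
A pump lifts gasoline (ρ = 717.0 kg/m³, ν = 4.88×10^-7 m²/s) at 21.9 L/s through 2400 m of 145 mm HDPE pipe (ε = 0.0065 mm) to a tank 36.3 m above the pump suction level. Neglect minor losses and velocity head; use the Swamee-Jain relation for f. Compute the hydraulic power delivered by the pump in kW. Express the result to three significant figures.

V = 4Q/(πD²) = 1.326 m/s; Re = 3.94×10^5; ε/D = 4.48×10^-5; f = 0.01426
h_f = f(L/D)V²/2g = 21.16 m
Total head H = z + h_f = 36.3 + 21.16 = 57.46 m
P_hyd = ρgQH = 717.0·9.81·0.0219·57.46 = 8.850 kW

P_hyd ≈ 8.85 kW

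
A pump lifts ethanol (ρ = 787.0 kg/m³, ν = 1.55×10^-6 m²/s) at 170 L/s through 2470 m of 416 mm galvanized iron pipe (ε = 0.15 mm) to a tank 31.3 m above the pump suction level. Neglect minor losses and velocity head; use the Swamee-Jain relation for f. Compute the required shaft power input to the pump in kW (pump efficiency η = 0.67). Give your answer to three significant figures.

P_shaft ≈ 77.4 kW

V = 4Q/(πD²) = 1.251 m/s; Re = 3.36×10^5; ε/D = 3.61×10^-4; f = 0.01731
h_f = f(L/D)V²/2g = 8.196 m
Total head H = z + h_f = 31.3 + 8.196 = 39.50 m
P_hyd = ρgQH = 787.0·9.81·0.170·39.50 = 51.84 kW
P_shaft = P_hyd/η = 51.84/0.67 = 77.37 kW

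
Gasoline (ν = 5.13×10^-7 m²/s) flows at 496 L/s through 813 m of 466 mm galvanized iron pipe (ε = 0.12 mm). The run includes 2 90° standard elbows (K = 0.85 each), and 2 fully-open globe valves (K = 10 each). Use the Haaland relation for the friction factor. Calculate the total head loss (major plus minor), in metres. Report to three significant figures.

H_L ≈ 20.5 m

V = 4Q/(πD²) = 2.908 m/s; V²/2g = 0.4311 m
Re = 2.64×10^6, ε/D = 2.58×10^-4 → f = 0.01478 (Haaland)
Major: h_f = f(L/D)·V²/2g = 0.01478·1745·0.4311 = 11.11 m
Minor: ΣK = 21.7; h_m = ΣK·V²/2g = 9.354 m
Total H_L = 11.11 + 9.354 = 20.47 m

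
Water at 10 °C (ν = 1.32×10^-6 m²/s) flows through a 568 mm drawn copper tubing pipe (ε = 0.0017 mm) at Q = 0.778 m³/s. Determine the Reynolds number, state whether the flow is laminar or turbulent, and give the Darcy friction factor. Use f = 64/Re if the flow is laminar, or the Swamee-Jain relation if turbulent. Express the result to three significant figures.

Re ≈ 1.32×10^6; turbulent; f ≈ 0.0112

V = 4Q/(πD²) = 3.070 m/s
Re = VD/ν = 3.070·0.568/1.32×10^-6 = 1.32×10^6
Re > 4000 → turbulent; ε/D = 2.99×10^-6
Swamee-Jain: f = 0.01117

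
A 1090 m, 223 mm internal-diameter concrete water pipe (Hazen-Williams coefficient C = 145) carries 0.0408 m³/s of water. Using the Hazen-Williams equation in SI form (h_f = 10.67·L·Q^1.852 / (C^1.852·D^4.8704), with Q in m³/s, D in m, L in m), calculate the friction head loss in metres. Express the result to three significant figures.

h_f ≈ 4.61 m

h_f = 10.67·1090·0.0408^1.852 / (145^1.852·0.223^4.8704) = 4.610 m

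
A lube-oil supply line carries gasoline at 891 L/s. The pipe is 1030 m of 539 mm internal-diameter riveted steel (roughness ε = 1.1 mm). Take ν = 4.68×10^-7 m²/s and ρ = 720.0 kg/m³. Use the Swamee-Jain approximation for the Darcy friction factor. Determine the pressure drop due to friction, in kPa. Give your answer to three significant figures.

V = 4Q/(πD²) = 4·0.891/(π·0.539²) = 3.905 m/s
Re = VD/ν = 3.905·0.539/4.68×10^-7 = 4.50×10^6 → turbulent
ε/D = 1.1/539 = 0.00204
Swamee-Jain: f = 0.02361
h_f = f(L/D)V²/(2g) = 0.02361·(1030/0.539)·3.905²/(2·9.81) = 35.07 m
Δp = ρg·h_f = 720.0·9.81·35.07 = 247.7 kPa

Δp ≈ 248 kPa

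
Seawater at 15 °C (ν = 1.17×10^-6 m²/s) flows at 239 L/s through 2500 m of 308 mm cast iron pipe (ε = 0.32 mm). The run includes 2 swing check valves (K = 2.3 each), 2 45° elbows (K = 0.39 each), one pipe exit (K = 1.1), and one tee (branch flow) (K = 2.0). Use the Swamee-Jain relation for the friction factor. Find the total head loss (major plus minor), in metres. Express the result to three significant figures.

H_L ≈ 90.7 m

V = 4Q/(πD²) = 3.208 m/s; V²/2g = 0.5245 m
Re = 8.44×10^5, ε/D = 0.00104 → f = 0.02027 (Swamee-Jain)
Major: h_f = f(L/D)·V²/2g = 0.02027·8117·0.5245 = 86.27 m
Minor: ΣK = 8.48; h_m = ΣK·V²/2g = 4.447 m
Total H_L = 86.27 + 4.447 = 90.72 m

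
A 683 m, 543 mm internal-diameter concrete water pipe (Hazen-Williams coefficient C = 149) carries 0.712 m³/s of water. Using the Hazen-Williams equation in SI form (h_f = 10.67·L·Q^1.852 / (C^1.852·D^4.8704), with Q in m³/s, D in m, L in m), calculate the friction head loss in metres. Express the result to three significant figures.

h_f = 10.67·683·0.712^1.852 / (149^1.852·0.543^4.8704) = 7.182 m

h_f ≈ 7.18 m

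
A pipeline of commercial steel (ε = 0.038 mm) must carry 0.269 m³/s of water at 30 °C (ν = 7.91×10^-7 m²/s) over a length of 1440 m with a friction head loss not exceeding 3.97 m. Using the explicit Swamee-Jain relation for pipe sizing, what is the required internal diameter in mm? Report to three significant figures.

D ≈ 496 mm

Swamee-Jain (Type III): D = 0.66·[ε^1.25·(LQ²/(gh_f))^4.75 + ν·Q^9.4·(L/(gh_f))^5.2]^0.04
LQ²/(gh_f) = 2.676; L/(gh_f) = 36.97
Term 1 = ε^1.25·(…)^4.75 = 3.20×10^-4; Term 2 = ν·Q^9.4·(…)^5.2 = 4.91×10^-4
D = 0.66·(3.20×10^-4 + 4.91×10^-4)^0.04 = 0.4965 m = 496 mm
Check: V = 1.39 m/s, Re = 8.72×10^5, f = 0.01332, h_f = 3.80 m ≈ 3.97 m ✓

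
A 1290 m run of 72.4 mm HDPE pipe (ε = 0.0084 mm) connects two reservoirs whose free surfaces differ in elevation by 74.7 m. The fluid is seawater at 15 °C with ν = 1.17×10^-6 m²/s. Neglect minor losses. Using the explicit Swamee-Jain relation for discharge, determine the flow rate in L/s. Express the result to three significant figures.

Q ≈ 8.88 L/s

Swamee-Jain (Type II): Q = -0.965·√(gD⁵h_f/L)·ln[ε/(3.7D) + √(3.17ν²L/(gD³h_f))]
√(gD⁵h_f/L) = √(9.81·0.0724⁵·74.7/1290) = 0.001063
ε/(3.7D) = 3.14×10^-5; √(3.17ν²L/(gD³h_f)) = 1.42×10^-4
Q = -0.965·0.001063·ln(1.732×10^-4) = 0.008885 m³/s
Check: V = 2.16 m/s, Re = 1.34×10^5, f = 0.01762, h_f = 74.5 m ≈ 74.7 m ✓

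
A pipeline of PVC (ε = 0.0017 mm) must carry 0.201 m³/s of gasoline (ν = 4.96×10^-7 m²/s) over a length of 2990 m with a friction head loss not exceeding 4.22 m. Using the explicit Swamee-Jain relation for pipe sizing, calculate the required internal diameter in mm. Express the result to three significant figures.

D ≈ 492 mm

Swamee-Jain (Type III): D = 0.66·[ε^1.25·(LQ²/(gh_f))^4.75 + ν·Q^9.4·(L/(gh_f))^5.2]^0.04
LQ²/(gh_f) = 2.918; L/(gh_f) = 72.23
Term 1 = ε^1.25·(…)^4.75 = 9.94×10^-6; Term 2 = ν·Q^9.4·(…)^5.2 = 6.47×10^-4
D = 0.66·(9.94×10^-6 + 6.47×10^-4)^0.04 = 0.4923 m = 492 mm
Check: V = 1.06 m/s, Re = 1.05×10^6, f = 0.01161, h_f = 4.01 m ≈ 4.22 m ✓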